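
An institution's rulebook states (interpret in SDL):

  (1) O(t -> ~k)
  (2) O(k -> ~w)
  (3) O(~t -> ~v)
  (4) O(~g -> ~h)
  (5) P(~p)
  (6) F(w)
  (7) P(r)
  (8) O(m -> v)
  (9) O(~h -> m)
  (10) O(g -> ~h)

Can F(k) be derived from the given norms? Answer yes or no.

Yes

Premises 10 and 4 cover both cases: O(g -> ~h) and O(~g -> ~h). Since g ∨ ~g is a tautology, O(~h) follows.
Applying K to premise 9 (O(~h -> m)) and O(~h) yields O(m).
With premise 8, O(m -> v), the K-axiom yields O(v).
Premise 3, O(~t -> ~v), contraposes to O(v -> t); with O(v) we get O(t).
Premise 1 is O(t -> ~k); since O(t), deontic closure gives O(~k).
Premises 2, 5, 6, 7 do not contribute to this derivation.
So O(~k) holds, i.e. F(k). The claim follows.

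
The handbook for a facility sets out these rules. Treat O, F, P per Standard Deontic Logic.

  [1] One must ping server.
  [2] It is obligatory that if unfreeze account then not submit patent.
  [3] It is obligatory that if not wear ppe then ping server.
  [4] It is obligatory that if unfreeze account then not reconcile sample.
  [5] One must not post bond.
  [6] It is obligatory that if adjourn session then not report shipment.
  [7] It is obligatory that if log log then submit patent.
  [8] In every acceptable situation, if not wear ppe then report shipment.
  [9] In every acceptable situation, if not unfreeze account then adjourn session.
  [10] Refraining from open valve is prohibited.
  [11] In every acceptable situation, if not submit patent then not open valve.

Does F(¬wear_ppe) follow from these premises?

Yes

Premise 10, F(¬open_valve), is equivalent to O(open_valve).
Premise 11, O(¬submit_patent → ¬open_valve), contraposes to O(open_valve → submit_patent); with O(open_valve) we get O(submit_patent).
Premise 2, O(unfreeze_account → ¬submit_patent), contraposes to O(submit_patent → ¬unfreeze_account); with O(submit_patent) we get O(¬unfreeze_account).
With premise 9, O(¬unfreeze_account → adjourn_session), the K-axiom yields O(adjourn_session).
Applying K to premise 6 (O(adjourn_session → ¬report_shipment)) and O(adjourn_session) yields O(¬report_shipment).
The contrapositive of premise 8 (O(¬wear_ppe → report_shipment)) is O(¬report_shipment → wear_ppe), and O(¬report_shipment) is already established, so O(wear_ppe).
Premises 1, 3, 4, 5, 7 do not contribute to this derivation.
So O(wear_ppe) holds, i.e. F(¬wear_ppe). The claim follows.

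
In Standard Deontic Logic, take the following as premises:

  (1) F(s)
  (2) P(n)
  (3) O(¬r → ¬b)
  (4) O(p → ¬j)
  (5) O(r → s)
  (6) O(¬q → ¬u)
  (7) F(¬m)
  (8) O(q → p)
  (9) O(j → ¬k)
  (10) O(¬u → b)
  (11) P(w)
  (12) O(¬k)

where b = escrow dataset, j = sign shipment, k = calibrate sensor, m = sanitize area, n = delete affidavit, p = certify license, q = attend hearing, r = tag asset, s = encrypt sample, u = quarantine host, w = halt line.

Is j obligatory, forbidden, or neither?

Forbidden

Premise 1 is F(s), i.e. O(¬s).
The contrapositive of premise 5 (O(r → s)) is O(¬s → ¬r), and O(¬s) is already established, so O(¬r).
Applying K to premise 3 (O(¬r → ¬b)) and O(¬r) yields O(¬b).
Premise 10 is O(¬u → b); contrapositively O(¬b → u). Since O(¬b) holds, K gives O(u).
Premise 6 is O(¬q → ¬u); contrapositively O(u → q). Since O(u) holds, K gives O(q).
Premise 8 is O(q → p); since O(q), deontic closure gives O(p).
From O(p) and premise 4, O(p → ¬j), we obtain O(¬j).
Premises 2, 7, 9, 11, 12 do not contribute to this derivation.
Thus O(¬j), which is F(j): j is forbidden.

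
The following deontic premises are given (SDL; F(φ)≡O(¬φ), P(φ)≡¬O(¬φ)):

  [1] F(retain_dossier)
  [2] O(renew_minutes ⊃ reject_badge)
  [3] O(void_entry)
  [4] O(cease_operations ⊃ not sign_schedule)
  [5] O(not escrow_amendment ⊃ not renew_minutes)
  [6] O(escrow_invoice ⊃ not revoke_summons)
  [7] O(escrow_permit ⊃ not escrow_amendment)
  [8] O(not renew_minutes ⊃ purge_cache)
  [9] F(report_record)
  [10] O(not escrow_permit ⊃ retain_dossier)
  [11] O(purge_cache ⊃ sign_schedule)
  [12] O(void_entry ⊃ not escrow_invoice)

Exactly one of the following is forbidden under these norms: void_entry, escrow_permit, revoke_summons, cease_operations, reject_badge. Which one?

Premise 1 is F(retain_dossier), i.e. O(not retain_dossier).
The contrapositive of premise 10 (O(not escrow_permit ⊃ retain_dossier)) is O(not retain_dossier ⊃ escrow_permit), and O(not retain_dossier) is already established, so O(escrow_permit).
From O(escrow_permit) and premise 7, O(escrow_permit ⊃ not escrow_amendment), we obtain O(not escrow_amendment).
With premise 5, O(not escrow_amendment ⊃ not renew_minutes), the K-axiom yields O(not renew_minutes).
Applying K to premise 8 (O(not renew_minutes ⊃ purge_cache)) and O(not renew_minutes) yields O(purge_cache).
From O(purge_cache) and premise 11, O(purge_cache ⊃ sign_schedule), we obtain O(sign_schedule).
Premise 4 is O(cease_operations ⊃ not sign_schedule); contrapositively O(sign_schedule ⊃ not cease_operations). Since O(sign_schedule) holds, K gives O(not cease_operations).
So O(not cease_operations) holds, i.e. cease_operations is forbidden. None of the other listed options is forbidden under the premises.

cease_operations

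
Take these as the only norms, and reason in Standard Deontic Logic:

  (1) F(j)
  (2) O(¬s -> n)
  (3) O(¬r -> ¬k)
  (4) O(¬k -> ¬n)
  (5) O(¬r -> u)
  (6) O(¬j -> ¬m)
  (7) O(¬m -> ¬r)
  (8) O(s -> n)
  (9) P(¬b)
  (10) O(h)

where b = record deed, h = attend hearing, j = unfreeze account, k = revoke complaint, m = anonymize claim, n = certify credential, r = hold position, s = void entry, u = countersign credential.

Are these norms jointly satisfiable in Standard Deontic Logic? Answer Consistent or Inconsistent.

Inconsistent

By case analysis on s: premise 8 gives O(s -> n) and premise 2 gives O(¬s -> n), so O(n) either way.
Premise 4, O(¬k -> ¬n), contraposes to O(n -> k); with O(n) we get O(k).
The contrapositive of premise 3 (O(¬r -> ¬k)) is O(k -> r), and O(k) is already established, so O(r).
The contrapositive of premise 7 (O(¬m -> ¬r)) is O(r -> m), and O(r) is already established, so O(m).
Premise 6, O(¬j -> ¬m), contraposes to O(m -> j); with O(m) we get O(j).
However, F(j) at premise 1 amounts to O(¬j).
We now have both O(j) and O(¬j) — j is simultaneously obligatory and forbidden, violating the D-axiom.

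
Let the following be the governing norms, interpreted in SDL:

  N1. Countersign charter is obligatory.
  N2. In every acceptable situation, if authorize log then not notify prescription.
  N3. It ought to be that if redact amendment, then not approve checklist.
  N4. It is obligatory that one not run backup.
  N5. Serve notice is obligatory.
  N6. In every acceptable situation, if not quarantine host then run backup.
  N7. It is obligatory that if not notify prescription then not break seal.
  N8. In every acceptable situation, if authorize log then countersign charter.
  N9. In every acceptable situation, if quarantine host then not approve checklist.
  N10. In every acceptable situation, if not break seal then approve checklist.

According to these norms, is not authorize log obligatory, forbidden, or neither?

Obligatory

Premise 4 states O(¬run_backup) outright.
Premise 6 is O(¬quarantine_host → run_backup); contrapositively O(¬run_backup → quarantine_host). Since O(¬run_backup) holds, K gives O(quarantine_host).
Premise 9 is O(quarantine_host → ¬approve_checklist); since O(quarantine_host), deontic closure gives O(¬approve_checklist).
The contrapositive of premise 10 (O(¬break_seal → approve_checklist)) is O(¬approve_checklist → break_seal), and O(¬approve_checklist) is already established, so O(break_seal).
The contrapositive of premise 7 (O(¬notify_prescription → ¬break_seal)) is O(break_seal → notify_prescription), and O(break_seal) is already established, so O(notify_prescription).
Premise 2 is O(authorize_log → ¬notify_prescription); contrapositively O(notify_prescription → ¬authorize_log). Since O(notify_prescription) holds, K gives O(¬authorize_log).
Premises 1, 3, 5, 8 do not contribute to this derivation.
Hence ¬authorize_log is obligatory.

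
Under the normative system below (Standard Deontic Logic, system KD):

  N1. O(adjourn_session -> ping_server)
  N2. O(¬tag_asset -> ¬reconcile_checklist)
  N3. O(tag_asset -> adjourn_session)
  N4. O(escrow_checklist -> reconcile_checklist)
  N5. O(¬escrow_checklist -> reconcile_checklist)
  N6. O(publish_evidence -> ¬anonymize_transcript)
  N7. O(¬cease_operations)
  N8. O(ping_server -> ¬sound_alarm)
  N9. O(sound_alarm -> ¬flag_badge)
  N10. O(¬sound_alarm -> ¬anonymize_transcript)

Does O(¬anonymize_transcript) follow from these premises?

Yes

By case analysis on ¬escrow_checklist: premise 5 gives O(¬escrow_checklist -> reconcile_checklist) and premise 4 gives O(escrow_checklist -> reconcile_checklist), so O(reconcile_checklist) either way.
Premise 2, O(¬tag_asset -> ¬reconcile_checklist), contraposes to O(reconcile_checklist -> tag_asset); with O(reconcile_checklist) we get O(tag_asset).
Applying K to premise 3 (O(tag_asset -> adjourn_session)) and O(tag_asset) yields O(adjourn_session).
With premise 1, O(adjourn_session -> ping_server), the K-axiom yields O(ping_server).
From O(ping_server) and premise 8, O(ping_server -> ¬sound_alarm), we obtain O(¬sound_alarm).
Premise 10 is O(¬sound_alarm -> ¬anonymize_transcript); since O(¬sound_alarm), deontic closure gives O(¬anonymize_transcript).
Premises 6, 7, 9 do not contribute to this derivation.
So O(¬anonymize_transcript) follows.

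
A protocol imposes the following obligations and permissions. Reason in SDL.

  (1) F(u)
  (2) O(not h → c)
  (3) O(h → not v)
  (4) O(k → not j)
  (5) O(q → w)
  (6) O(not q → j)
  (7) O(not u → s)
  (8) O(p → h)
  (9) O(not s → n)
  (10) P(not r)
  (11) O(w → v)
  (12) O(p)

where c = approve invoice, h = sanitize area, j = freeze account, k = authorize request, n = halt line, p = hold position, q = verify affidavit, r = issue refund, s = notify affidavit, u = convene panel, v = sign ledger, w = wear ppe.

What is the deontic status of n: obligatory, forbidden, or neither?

Premise 9 is O(not s → n), but O(not s) is not derivable from the premises, so it does not yield O(n).
No premise or chain of K-axiom applications forces O(n), and none forces O(not n). So n is neither obligatory nor forbidden under these norms.

Neither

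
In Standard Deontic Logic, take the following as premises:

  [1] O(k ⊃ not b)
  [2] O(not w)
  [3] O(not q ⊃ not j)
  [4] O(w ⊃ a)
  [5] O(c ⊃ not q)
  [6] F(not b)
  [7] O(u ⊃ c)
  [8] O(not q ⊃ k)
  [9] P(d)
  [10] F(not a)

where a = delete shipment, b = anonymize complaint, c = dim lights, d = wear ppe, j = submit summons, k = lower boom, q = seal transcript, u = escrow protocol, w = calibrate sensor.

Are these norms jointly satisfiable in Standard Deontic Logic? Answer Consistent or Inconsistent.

Premise 4 is O(w ⊃ a); even if O(a) held, inferring O(w) would be affirming the consequent — invalid.
So O(w) is not derivable, and the apparent clash with O(not w) does not arise.
A world satisfying every obligation exists (e.g. a=true, b=true, c=false, d=false, j=false, k=false, q=true, u=false, w=false); no atom is both obligatory and forbidden, so the set is consistent.

Consistent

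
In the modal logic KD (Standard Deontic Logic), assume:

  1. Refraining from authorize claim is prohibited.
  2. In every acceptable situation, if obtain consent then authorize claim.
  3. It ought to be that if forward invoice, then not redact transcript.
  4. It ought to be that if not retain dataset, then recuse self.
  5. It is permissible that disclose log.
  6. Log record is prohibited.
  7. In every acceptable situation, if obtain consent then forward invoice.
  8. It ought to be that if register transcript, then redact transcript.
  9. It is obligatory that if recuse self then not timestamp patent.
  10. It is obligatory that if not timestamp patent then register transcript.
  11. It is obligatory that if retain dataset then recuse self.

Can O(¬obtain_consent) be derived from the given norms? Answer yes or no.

Yes

Premises 11 and 4 cover both cases: O(retain_dataset → recuse_self) and O(¬retain_dataset → recuse_self). Since retain_dataset ∨ ¬retain_dataset is a tautology, O(recuse_self) follows.
From O(recuse_self) and premise 9, O(recuse_self → ¬timestamp_patent), we obtain O(¬timestamp_patent).
With premise 10, O(¬timestamp_patent → register_transcript), the K-axiom yields O(register_transcript).
Applying K to premise 8 (O(register_transcript → redact_transcript)) and O(register_transcript) yields O(redact_transcript).
The contrapositive of premise 3 (O(forward_invoice → ¬redact_transcript)) is O(redact_transcript → ¬forward_invoice), and O(redact_transcript) is already established, so O(¬forward_invoice).
The contrapositive of premise 7 (O(obtain_consent → forward_invoice)) is O(¬forward_invoice → ¬obtain_consent), and O(¬forward_invoice) is already established, so O(¬obtain_consent).
Premises 1, 2, 5, 6 do not contribute to this derivation.
So O(¬obtain_consent) follows.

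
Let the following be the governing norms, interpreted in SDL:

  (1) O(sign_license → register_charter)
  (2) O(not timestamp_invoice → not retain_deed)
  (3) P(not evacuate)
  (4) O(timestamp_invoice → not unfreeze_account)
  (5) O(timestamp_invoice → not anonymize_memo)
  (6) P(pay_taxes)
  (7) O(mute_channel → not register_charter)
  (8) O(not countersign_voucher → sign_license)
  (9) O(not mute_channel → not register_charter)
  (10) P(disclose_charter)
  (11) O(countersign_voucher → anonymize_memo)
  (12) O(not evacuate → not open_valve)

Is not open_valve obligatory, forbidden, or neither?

Premise 12 is O(not evacuate → not open_valve), but O(not evacuate) is not derivable from the premises (the permission P(not evacuate) asserts only not O(evacuate), not O(not evacuate)), so it does not yield O(not open_valve).
No premise or chain of K-axiom applications forces O(not open_valve), and none forces O(open_valve). So not open_valve is neither obligatory nor forbidden under these norms.

Neither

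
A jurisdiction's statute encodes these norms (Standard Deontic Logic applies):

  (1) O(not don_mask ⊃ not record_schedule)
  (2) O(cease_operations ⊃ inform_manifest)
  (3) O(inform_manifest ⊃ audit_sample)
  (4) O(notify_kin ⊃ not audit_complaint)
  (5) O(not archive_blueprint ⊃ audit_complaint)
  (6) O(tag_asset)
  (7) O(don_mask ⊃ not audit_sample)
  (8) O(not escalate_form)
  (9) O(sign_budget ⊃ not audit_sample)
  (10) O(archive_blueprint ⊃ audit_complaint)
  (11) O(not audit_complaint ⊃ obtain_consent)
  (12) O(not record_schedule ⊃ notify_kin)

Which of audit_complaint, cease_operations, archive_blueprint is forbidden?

By case analysis on archive_blueprint: premise 10 gives O(archive_blueprint ⊃ audit_complaint) and premise 5 gives O(not archive_blueprint ⊃ audit_complaint), so O(audit_complaint) either way.
Premise 4 is O(notify_kin ⊃ not audit_complaint); contrapositively O(audit_complaint ⊃ not notify_kin). Since O(audit_complaint) holds, K gives O(not notify_kin).
Premise 12, O(not record_schedule ⊃ notify_kin), contraposes to O(not notify_kin ⊃ record_schedule); with O(not notify_kin) we get O(record_schedule).
Premise 1 is O(not don_mask ⊃ not record_schedule); contrapositively O(record_schedule ⊃ don_mask). Since O(record_schedule) holds, K gives O(don_mask).
With premise 7, O(don_mask ⊃ not audit_sample), the K-axiom yields O(not audit_sample).
Premise 3 is O(inform_manifest ⊃ audit_sample); contrapositively O(not audit_sample ⊃ not inform_manifest). Since O(not audit_sample) holds, K gives O(not inform_manifest).
Premise 2 is O(cease_operations ⊃ inform_manifest); contrapositively O(not inform_manifest ⊃ not cease_operations). Since O(not inform_manifest) holds, K gives O(not cease_operations).
So O(not cease_operations) holds, i.e. cease_operations is forbidden. None of the other listed options is forbidden under the premises.

cease_operations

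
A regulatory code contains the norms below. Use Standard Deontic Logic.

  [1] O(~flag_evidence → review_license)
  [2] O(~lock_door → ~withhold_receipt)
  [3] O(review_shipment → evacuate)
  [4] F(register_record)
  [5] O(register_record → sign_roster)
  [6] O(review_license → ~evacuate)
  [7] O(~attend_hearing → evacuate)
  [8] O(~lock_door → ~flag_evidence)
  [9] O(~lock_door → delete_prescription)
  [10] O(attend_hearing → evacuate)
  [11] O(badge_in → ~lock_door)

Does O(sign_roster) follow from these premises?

Premise 5 is O(register_record → sign_roster), but O(register_record) is not derivable from the premises, so it does not yield O(sign_roster).
No other premise forces O(sign_roster). An ideal world satisfying every premise can still have sign_roster false, so O(sign_roster) is not derivable.

No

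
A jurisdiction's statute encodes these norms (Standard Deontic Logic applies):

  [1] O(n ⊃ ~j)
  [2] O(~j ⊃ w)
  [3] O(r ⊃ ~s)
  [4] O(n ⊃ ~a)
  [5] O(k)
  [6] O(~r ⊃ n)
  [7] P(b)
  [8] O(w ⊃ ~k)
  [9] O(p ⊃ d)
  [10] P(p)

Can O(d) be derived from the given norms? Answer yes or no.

Premise 9 is O(p ⊃ d), but O(p) is not derivable from the premises (the permission P(p) asserts only ~O(~p), not O(p)), so it does not yield O(d).
No other premise forces O(d). An ideal world satisfying every premise can still have d false, so O(d) is not derivable.

No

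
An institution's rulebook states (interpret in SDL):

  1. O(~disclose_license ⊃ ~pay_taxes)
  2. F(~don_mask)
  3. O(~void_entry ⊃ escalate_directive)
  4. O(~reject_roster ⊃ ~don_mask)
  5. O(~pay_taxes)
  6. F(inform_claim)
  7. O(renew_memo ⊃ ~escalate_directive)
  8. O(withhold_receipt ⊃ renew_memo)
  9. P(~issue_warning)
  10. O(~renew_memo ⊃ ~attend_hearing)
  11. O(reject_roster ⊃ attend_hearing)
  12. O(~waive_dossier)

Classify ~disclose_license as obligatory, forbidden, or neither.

Premise 1 is O(~disclose_license ⊃ ~pay_taxes); even if O(~pay_taxes) held, inferring O(~disclose_license) would be affirming the consequent — invalid.
No premise or chain of K-axiom applications forces O(~disclose_license), and none forces O(disclose_license). So ~disclose_license is neither obligatory nor forbidden under these norms.

Neither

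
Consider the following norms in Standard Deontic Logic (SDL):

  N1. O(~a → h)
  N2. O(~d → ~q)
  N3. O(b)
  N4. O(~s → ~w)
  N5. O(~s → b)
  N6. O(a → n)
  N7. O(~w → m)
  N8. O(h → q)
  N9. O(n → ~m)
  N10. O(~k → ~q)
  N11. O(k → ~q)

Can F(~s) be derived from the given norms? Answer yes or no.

By case analysis on ~k: premise 10 gives O(~k → ~q) and premise 11 gives O(k → ~q), so O(~q) either way.
The contrapositive of premise 8 (O(h → q)) is O(~q → ~h), and O(~q) is already established, so O(~h).
Premise 1 is O(~a → h); contrapositively O(~h → a). Since O(~h) holds, K gives O(a).
From O(a) and premise 6, O(a → n), we obtain O(n).
Premise 9 is O(n → ~m); since O(n), deontic closure gives O(~m).
Premise 7 is O(~w → m); contrapositively O(~m → w). Since O(~m) holds, K gives O(w).
Premise 4, O(~s → ~w), contraposes to O(w → s); with O(w) we get O(s).
Premises 2, 3, 5 do not contribute to this derivation.
So O(s) holds, i.e. F(~s). The claim follows.

Yes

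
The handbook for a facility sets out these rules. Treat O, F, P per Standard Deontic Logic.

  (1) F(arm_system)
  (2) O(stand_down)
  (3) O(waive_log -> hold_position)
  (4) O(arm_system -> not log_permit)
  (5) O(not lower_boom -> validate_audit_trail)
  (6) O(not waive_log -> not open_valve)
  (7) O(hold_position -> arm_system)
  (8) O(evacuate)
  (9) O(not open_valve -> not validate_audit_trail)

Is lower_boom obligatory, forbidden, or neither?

Obligatory

Premise 1 is F(arm_system), i.e. O(not arm_system).
Premise 7 is O(hold_position -> arm_system); contrapositively O(not arm_system -> not hold_position). Since O(not arm_system) holds, K gives O(not hold_position).
Premise 3 is O(waive_log -> hold_position); contrapositively O(not hold_position -> not waive_log). Since O(not hold_position) holds, K gives O(not waive_log).
Premise 6 is O(not waive_log -> not open_valve); since O(not waive_log), deontic closure gives O(not open_valve).
With premise 9, O(not open_valve -> not validate_audit_trail), the K-axiom yields O(not validate_audit_trail).
Premise 5, O(not lower_boom -> validate_audit_trail), contraposes to O(not validate_audit_trail -> lower_boom); with O(not validate_audit_trail) we get O(lower_boom).
Premises 2, 4, 8 do not contribute to this derivation.
Hence lower_boom is obligatory.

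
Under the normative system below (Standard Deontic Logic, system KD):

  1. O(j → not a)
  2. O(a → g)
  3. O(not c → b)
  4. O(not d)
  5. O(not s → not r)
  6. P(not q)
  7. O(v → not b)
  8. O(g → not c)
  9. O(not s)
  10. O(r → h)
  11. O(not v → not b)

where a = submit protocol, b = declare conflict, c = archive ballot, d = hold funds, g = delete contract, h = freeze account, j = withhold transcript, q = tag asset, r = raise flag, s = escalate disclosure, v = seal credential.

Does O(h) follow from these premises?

No

Premise 10 is O(r → h), but O(r) is not derivable from the premises, so it does not yield O(h).
No other premise forces O(h). An ideal world satisfying every premise can still have h false, so O(h) is not derivable.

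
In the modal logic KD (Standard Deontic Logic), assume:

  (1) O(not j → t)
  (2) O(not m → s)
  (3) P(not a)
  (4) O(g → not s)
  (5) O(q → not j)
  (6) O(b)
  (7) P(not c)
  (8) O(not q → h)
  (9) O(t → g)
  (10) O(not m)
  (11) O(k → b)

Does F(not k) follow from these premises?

Premise 11 is O(k → b); even if O(b) held, inferring O(k) would be affirming the consequent — invalid.
No other premise forces O(k). An ideal world satisfying every premise can still have not k true, so F(not k) is not derivable.

No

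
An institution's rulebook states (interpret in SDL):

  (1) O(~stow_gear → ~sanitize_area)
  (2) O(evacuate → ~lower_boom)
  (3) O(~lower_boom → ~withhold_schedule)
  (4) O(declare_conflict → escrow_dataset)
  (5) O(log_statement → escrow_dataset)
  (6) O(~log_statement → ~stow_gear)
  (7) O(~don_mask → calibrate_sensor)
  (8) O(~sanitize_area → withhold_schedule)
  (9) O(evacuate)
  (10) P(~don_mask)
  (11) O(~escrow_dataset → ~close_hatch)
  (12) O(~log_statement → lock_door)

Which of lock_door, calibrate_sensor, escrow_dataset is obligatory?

escrow_dataset

Premise 9 gives O(evacuate).
From O(evacuate) and premise 2, O(evacuate → ~lower_boom), we obtain O(~lower_boom).
Applying K to premise 3 (O(~lower_boom → ~withhold_schedule)) and O(~lower_boom) yields O(~withhold_schedule).
The contrapositive of premise 8 (O(~sanitize_area → withhold_schedule)) is O(~withhold_schedule → sanitize_area), and O(~withhold_schedule) is already established, so O(sanitize_area).
Premise 1 is O(~stow_gear → ~sanitize_area); contrapositively O(sanitize_area → stow_gear). Since O(sanitize_area) holds, K gives O(stow_gear).
Premise 6, O(~log_statement → ~stow_gear), contraposes to O(stow_gear → log_statement); with O(stow_gear) we get O(log_statement).
With premise 5, O(log_statement → escrow_dataset), the K-axiom yields O(escrow_dataset).
So O(escrow_dataset) holds — escrow_dataset is obligatory. None of the other listed options is made obligatory by any chain of premises.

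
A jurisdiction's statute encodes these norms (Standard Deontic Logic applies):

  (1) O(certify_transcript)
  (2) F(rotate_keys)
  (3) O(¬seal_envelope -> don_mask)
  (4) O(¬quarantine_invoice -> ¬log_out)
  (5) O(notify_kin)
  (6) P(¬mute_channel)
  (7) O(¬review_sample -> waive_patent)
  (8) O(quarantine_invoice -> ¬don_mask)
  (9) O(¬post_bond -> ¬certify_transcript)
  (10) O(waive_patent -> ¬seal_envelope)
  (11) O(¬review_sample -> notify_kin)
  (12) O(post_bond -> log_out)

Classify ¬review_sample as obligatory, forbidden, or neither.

Premise 1 gives O(certify_transcript).
Premise 9, O(¬post_bond -> ¬certify_transcript), contraposes to O(certify_transcript -> post_bond); with O(certify_transcript) we get O(post_bond).
With premise 12, O(post_bond -> log_out), the K-axiom yields O(log_out).
Premise 4 is O(¬quarantine_invoice -> ¬log_out); contrapositively O(log_out -> quarantine_invoice). Since O(log_out) holds, K gives O(quarantine_invoice).
Applying K to premise 8 (O(quarantine_invoice -> ¬don_mask)) and O(quarantine_invoice) yields O(¬don_mask).
The contrapositive of premise 3 (O(¬seal_envelope -> don_mask)) is O(¬don_mask -> seal_envelope), and O(¬don_mask) is already established, so O(seal_envelope).
The contrapositive of premise 10 (O(waive_patent -> ¬seal_envelope)) is O(seal_envelope -> ¬waive_patent), and O(seal_envelope) is already established, so O(¬waive_patent).
The contrapositive of premise 7 (O(¬review_sample -> waive_patent)) is O(¬waive_patent -> review_sample), and O(¬waive_patent) is already established, so O(review_sample).
Premises 2, 5, 6, 11 do not contribute to this derivation.
Thus O(review_sample), which is F(¬review_sample): ¬review_sample is forbidden.

Forbidden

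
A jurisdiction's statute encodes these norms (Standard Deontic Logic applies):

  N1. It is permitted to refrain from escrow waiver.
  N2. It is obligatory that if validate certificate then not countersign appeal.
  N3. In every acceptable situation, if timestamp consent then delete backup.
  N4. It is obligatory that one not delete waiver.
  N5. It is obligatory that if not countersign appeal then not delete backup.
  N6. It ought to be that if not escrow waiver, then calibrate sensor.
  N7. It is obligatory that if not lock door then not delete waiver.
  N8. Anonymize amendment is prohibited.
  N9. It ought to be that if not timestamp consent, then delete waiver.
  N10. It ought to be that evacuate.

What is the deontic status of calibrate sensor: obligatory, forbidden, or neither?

Neither

Premise 6 is O(¬escrow_waiver → calibrate_sensor), but O(¬escrow_waiver) is not derivable from the premises (the permission P(¬escrow_waiver) asserts only ¬O(escrow_waiver), not O(¬escrow_waiver)), so it does not yield O(calibrate_sensor).
No premise or chain of K-axiom applications forces O(calibrate_sensor), and none forces O(¬calibrate_sensor). So calibrate_sensor is neither obligatory nor forbidden under these norms.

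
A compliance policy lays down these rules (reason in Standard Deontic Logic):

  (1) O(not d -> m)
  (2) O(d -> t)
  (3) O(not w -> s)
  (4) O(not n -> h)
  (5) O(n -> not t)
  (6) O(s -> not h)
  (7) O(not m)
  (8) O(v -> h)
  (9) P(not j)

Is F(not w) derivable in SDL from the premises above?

Yes

From premise 7 we have O(not m).
Premise 1 is O(not d -> m); contrapositively O(not m -> d). Since O(not m) holds, K gives O(d).
From O(d) and premise 2, O(d -> t), we obtain O(t).
Premise 5, O(n -> not t), contraposes to O(t -> not n); with O(t) we get O(not n).
With premise 4, O(not n -> h), the K-axiom yields O(h).
Premise 6, O(s -> not h), contraposes to O(h -> not s); with O(h) we get O(not s).
Premise 3, O(not w -> s), contraposes to O(not s -> w); with O(not s) we get O(w).
Premises 8, 9 do not contribute to this derivation.
So O(w) holds, i.e. F(not w). The claim follows.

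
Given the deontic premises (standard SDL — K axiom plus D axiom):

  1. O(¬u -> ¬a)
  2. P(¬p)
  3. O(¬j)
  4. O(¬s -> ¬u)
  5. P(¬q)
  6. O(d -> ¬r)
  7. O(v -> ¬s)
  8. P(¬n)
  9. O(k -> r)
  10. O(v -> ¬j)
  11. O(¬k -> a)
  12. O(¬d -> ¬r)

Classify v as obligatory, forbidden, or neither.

Premises 12 and 6 cover both cases: O(¬d -> ¬r) and O(d -> ¬r). Since ¬d ∨ d is a tautology, O(¬r) follows.
The contrapositive of premise 9 (O(k -> r)) is O(¬r -> ¬k), and O(¬r) is already established, so O(¬k).
With premise 11, O(¬k -> a), the K-axiom yields O(a).
Premise 1, O(¬u -> ¬a), contraposes to O(a -> u); with O(a) we get O(u).
Premise 4 is O(¬s -> ¬u); contrapositively O(u -> s). Since O(u) holds, K gives O(s).
The contrapositive of premise 7 (O(v -> ¬s)) is O(s -> ¬v), and O(s) is already established, so O(¬v).
Premises 2, 3, 5, 8, 10 do not contribute to this derivation.
Thus O(¬v), which is F(v): v is forbidden.

Forbidden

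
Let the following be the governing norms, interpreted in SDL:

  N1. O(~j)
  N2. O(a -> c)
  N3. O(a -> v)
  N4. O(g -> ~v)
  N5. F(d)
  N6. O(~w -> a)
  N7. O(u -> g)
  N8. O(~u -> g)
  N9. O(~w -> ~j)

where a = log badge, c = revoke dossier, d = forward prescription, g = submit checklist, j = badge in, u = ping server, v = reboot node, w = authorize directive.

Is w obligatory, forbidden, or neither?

Obligatory

By case analysis on u: premise 7 gives O(u -> g) and premise 8 gives O(~u -> g), so O(g) either way.
Premise 4 is O(g -> ~v); since O(g), deontic closure gives O(~v).
Premise 3 is O(a -> v); contrapositively O(~v -> ~a). Since O(~v) holds, K gives O(~a).
The contrapositive of premise 6 (O(~w -> a)) is O(~a -> w), and O(~a) is already established, so O(w).
Premises 1, 2, 5, 9 do not contribute to this derivation.
Hence w is obligatory.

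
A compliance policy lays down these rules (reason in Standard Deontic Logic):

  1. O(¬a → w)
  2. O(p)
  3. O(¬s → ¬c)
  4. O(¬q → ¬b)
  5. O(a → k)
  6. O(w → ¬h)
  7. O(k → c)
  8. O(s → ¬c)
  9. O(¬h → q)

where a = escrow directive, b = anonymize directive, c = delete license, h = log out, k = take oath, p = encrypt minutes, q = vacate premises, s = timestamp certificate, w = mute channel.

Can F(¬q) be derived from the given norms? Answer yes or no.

Premises 8 and 3 are O(s → ¬c) and O(¬s → ¬c); every ideal world satisfies s or ¬s, so in either case ¬c holds — hence O(¬c).
The contrapositive of premise 7 (O(k → c)) is O(¬c → ¬k), and O(¬c) is already established, so O(¬k).
Premise 5, O(a → k), contraposes to O(¬k → ¬a); with O(¬k) we get O(¬a).
Applying K to premise 1 (O(¬a → w)) and O(¬a) yields O(w).
From O(w) and premise 6, O(w → ¬h), we obtain O(¬h).
From O(¬h) and premise 9, O(¬h → q), we obtain O(q).
Premises 2, 4 do not contribute to this derivation.
So O(q) holds, i.e. F(¬q). The claim follows.

Yes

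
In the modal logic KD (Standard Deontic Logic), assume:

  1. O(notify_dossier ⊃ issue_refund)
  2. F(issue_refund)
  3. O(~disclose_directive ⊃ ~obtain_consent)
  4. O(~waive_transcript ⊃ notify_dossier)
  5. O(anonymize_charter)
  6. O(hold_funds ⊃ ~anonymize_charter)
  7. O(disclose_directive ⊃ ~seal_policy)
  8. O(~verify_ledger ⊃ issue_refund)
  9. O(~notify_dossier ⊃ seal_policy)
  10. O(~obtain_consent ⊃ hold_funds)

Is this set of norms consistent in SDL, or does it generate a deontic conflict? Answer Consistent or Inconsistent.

Premise 5 states O(anonymize_charter) outright.
The contrapositive of premise 6 (O(hold_funds ⊃ ~anonymize_charter)) is O(anonymize_charter ⊃ ~hold_funds), and O(anonymize_charter) is already established, so O(~hold_funds).
Premise 10, O(~obtain_consent ⊃ hold_funds), contraposes to O(~hold_funds ⊃ obtain_consent); with O(~hold_funds) we get O(obtain_consent).
Premise 3 is O(~disclose_directive ⊃ ~obtain_consent); contrapositively O(obtain_consent ⊃ disclose_directive). Since O(obtain_consent) holds, K gives O(disclose_directive).
Premise 7 is O(disclose_directive ⊃ ~seal_policy); since O(disclose_directive), deontic closure gives O(~seal_policy).
Premise 9 is O(~notify_dossier ⊃ seal_policy); contrapositively O(~seal_policy ⊃ notify_dossier). Since O(~seal_policy) holds, K gives O(notify_dossier).
Applying K to premise 1 (O(notify_dossier ⊃ issue_refund)) and O(notify_dossier) yields O(issue_refund).
However, F(issue_refund) at premise 2 amounts to O(~issue_refund).
We now have both O(issue_refund) and O(~issue_refund) — issue_refund is simultaneously obligatory and forbidden, violating the D-axiom.

Inconsistent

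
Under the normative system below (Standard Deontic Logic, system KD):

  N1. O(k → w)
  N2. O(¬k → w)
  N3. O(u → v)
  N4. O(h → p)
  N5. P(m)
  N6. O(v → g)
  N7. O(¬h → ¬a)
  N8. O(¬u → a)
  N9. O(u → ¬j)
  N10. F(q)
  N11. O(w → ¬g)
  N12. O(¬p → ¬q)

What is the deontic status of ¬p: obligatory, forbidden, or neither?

By case analysis on k: premise 1 gives O(k → w) and premise 2 gives O(¬k → w), so O(w) either way.
From O(w) and premise 11, O(w → ¬g), we obtain O(¬g).
The contrapositive of premise 6 (O(v → g)) is O(¬g → ¬v), and O(¬g) is already established, so O(¬v).
The contrapositive of premise 3 (O(u → v)) is O(¬v → ¬u), and O(¬v) is already established, so O(¬u).
With premise 8, O(¬u → a), the K-axiom yields O(a).
Premise 7 is O(¬h → ¬a); contrapositively O(a → h). Since O(a) holds, K gives O(h).
Premise 4 is O(h → p); since O(h), deontic closure gives O(p).
Premises 5, 9, 10, 12 do not contribute to this derivation.
Thus O(p), which is F(¬p): ¬p is forbidden.

Forbidden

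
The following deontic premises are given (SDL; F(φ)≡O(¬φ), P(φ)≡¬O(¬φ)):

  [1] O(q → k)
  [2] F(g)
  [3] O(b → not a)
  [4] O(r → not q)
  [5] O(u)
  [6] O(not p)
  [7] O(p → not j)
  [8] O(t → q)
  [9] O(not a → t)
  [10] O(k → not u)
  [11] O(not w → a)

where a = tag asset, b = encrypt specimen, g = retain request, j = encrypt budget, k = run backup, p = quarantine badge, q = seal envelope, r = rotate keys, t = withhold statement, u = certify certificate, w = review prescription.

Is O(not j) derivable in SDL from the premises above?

Premise 7 is O(p → not j), but O(p) is not derivable from the premises, so it does not yield O(not j).
No other premise forces O(not j). An ideal world satisfying every premise can still have not j false, so O(not j) is not derivable.

No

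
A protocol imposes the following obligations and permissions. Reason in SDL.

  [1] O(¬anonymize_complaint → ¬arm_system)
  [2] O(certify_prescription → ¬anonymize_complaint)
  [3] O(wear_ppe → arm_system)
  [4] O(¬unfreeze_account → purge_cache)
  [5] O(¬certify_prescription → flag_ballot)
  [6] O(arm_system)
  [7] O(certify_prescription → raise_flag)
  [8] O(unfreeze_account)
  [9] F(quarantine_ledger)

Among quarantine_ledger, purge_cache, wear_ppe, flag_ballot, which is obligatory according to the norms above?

flag_ballot

Premise 6 gives O(arm_system).
Premise 1, O(¬anonymize_complaint → ¬arm_system), contraposes to O(arm_system → anonymize_complaint); with O(arm_system) we get O(anonymize_complaint).
The contrapositive of premise 2 (O(certify_prescription → ¬anonymize_complaint)) is O(anonymize_complaint → ¬certify_prescription), and O(anonymize_complaint) is already established, so O(¬certify_prescription).
From O(¬certify_prescription) and premise 5, O(¬certify_prescription → flag_ballot), we obtain O(flag_ballot).
So O(flag_ballot) holds — flag_ballot is obligatory. None of the other listed options is made obligatory by any chain of premises.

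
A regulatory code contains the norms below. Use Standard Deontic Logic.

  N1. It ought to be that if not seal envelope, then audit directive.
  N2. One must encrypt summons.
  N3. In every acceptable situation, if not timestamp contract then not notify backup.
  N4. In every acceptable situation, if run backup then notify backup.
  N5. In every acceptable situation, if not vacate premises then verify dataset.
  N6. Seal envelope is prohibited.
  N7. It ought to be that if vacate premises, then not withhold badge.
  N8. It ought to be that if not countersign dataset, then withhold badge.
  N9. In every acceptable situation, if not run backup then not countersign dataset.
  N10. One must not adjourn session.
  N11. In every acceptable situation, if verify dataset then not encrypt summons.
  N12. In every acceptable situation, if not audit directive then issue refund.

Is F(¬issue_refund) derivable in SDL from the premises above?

No

Premise 12 is O(¬audit_directive → issue_refund), but O(¬audit_directive) is not derivable from the premises, so it does not yield O(issue_refund).
No other premise forces O(issue_refund). An ideal world satisfying every premise can still have ¬issue_refund true, so F(¬issue_refund) is not derivable.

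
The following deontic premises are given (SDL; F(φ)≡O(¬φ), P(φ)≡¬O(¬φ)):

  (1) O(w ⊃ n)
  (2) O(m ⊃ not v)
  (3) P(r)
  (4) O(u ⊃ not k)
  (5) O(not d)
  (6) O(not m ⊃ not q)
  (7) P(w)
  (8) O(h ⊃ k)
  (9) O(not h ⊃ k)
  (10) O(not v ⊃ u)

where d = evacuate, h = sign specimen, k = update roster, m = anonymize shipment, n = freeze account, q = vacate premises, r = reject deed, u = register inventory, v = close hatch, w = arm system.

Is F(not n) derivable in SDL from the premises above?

No

Premise 1 is O(w ⊃ n), but O(w) is not derivable from the premises (the permission P(w) asserts only not O(not w), not O(w)), so it does not yield O(n).
No other premise forces O(n). An ideal world satisfying every premise can still have not n true, so F(not n) is not derivable.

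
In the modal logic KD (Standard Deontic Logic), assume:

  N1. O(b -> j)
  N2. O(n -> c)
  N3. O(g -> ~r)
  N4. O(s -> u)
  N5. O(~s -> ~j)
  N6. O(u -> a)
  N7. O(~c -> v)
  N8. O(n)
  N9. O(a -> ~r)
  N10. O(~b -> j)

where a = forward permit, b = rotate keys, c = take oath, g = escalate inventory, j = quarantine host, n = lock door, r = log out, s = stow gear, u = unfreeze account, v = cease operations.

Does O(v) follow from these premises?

No

Premise 7 is O(~c -> v), but O(~c) is not derivable from the premises, so it does not yield O(v).
No other premise forces O(v). An ideal world satisfying every premise can still have v false, so O(v) is not derivable.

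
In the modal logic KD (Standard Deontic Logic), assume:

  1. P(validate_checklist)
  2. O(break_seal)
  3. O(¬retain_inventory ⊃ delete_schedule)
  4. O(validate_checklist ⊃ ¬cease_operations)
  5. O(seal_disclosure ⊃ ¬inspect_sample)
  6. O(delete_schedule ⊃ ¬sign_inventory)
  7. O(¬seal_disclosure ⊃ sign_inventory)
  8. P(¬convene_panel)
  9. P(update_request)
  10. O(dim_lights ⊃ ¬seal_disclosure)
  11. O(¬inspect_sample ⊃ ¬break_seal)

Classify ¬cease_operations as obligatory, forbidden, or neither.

Premise 4 is O(validate_checklist ⊃ ¬cease_operations), but O(validate_checklist) is not derivable from the premises (the permission P(validate_checklist) asserts only ¬O(¬validate_checklist), not O(validate_checklist)), so it does not yield O(¬cease_operations).
No premise or chain of K-axiom applications forces O(¬cease_operations), and none forces O(cease_operations). So ¬cease_operations is neither obligatory nor forbidden under these norms.

Neither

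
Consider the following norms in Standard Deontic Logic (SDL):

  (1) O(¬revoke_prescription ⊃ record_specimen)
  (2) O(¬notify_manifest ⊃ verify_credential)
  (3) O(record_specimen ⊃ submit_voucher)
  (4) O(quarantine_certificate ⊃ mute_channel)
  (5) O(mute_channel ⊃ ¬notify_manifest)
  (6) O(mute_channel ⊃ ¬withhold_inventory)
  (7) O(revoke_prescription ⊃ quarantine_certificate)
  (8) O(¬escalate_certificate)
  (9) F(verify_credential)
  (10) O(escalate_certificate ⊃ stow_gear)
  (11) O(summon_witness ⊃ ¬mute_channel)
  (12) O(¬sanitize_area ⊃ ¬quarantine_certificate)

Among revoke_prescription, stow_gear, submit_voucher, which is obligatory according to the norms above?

Premise 9 is F(verify_credential), i.e. O(¬verify_credential).
Premise 2 is O(¬notify_manifest ⊃ verify_credential); contrapositively O(¬verify_credential ⊃ notify_manifest). Since O(¬verify_credential) holds, K gives O(notify_manifest).
Premise 5 is O(mute_channel ⊃ ¬notify_manifest); contrapositively O(notify_manifest ⊃ ¬mute_channel). Since O(notify_manifest) holds, K gives O(¬mute_channel).
Premise 4, O(quarantine_certificate ⊃ mute_channel), contraposes to O(¬mute_channel ⊃ ¬quarantine_certificate); with O(¬mute_channel) we get O(¬quarantine_certificate).
Premise 7 is O(revoke_prescription ⊃ quarantine_certificate); contrapositively O(¬quarantine_certificate ⊃ ¬revoke_prescription). Since O(¬quarantine_certificate) holds, K gives O(¬revoke_prescription).
Premise 1 is O(¬revoke_prescription ⊃ record_specimen); since O(¬revoke_prescription), deontic closure gives O(record_specimen).
With premise 3, O(record_specimen ⊃ submit_voucher), the K-axiom yields O(submit_voucher).
So O(submit_voucher) holds — submit_voucher is obligatory. None of the other listed options is made obligatory by any chain of premises.

submit_voucher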